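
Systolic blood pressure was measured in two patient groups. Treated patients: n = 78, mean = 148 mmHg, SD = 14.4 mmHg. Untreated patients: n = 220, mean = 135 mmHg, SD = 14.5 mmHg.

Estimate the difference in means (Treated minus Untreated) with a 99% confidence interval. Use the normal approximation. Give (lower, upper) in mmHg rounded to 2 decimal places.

Standard errors of each mean: 14.4/√78 = 1.6305 and 14.5/√220 = 0.9776.
SE(x̄₁ − x̄₂) = √(1.6305² + 0.9776²) = 1.9011 for independent samples with unequal variances.
With z* = 2.576, the margin is 2.576 × 1.9011 = 4.8972.
x̄₁ − x̄₂ = 148 − 135 = 13.0000; the interval is 13.0000 ± 4.8972 = (8.10, 17.90).

(8.10, 17.90)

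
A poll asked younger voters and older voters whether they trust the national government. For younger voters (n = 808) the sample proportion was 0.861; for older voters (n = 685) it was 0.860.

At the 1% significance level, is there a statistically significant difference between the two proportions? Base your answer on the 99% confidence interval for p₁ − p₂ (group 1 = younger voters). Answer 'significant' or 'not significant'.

not significant

The two standard errors are √(0.8610×0.1390/808) = 0.01217 and √(0.8600×0.1400/685) = 0.01326.
Because the samples are independent, SE_diff = √(0.01217² + 0.01326²) = 0.01800.
Using z* = 2.576 for 99%, ME = 2.576 × 0.01800 = 0.04637.
p̂₁ − p̂₂ = 0.0010; interval 0.0010 ± 0.04637 gives (-0.04537, 0.04737).
The interval (-0.04537, 0.04737) contains 0, so the difference is not significant.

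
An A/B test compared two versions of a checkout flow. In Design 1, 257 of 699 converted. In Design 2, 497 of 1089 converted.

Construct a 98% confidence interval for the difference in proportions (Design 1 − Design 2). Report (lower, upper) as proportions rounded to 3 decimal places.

(-0.144, -0.034)

First, p̂₁ = 257/699 = 0.3677; p̂₂ = 497/1089 = 0.4564.
The two standard errors are √(0.3677×0.6323/699) = 0.01824 and √(0.4564×0.5436/1089) = 0.01509.
Because the samples are independent, SE_diff = √(0.01824² + 0.01509²) = 0.02367.
Using z* = 2.326 for 98%, ME = 2.326 × 0.02367 = 0.05506.
p̂₁ − p̂₂ = -0.0887; interval -0.0887 ± 0.05506 gives (-0.144, -0.034).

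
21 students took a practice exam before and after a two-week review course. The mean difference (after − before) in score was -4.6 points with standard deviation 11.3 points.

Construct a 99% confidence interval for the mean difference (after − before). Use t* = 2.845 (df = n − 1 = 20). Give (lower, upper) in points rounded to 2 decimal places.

This is a matched-pairs design, so SE = s_d/√n = 11.3/√21 = 2.4659.
Margin = 2.845 × 2.4659 = 7.0155; the interval is -4.6 ± 7.0155 = (-11.62, 2.42).

(-11.62, 2.42)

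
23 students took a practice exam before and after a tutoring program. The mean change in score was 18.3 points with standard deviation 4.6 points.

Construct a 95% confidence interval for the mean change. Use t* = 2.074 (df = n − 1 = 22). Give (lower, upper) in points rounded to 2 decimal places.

(16.31, 20.29)

This is a matched-pairs design, so SE = s_d/√n = 4.6/√23 = 0.9592.
Margin = 2.074 × 0.9592 = 1.9894; the interval is 18.3 ± 1.9894 = (16.31, 20.29).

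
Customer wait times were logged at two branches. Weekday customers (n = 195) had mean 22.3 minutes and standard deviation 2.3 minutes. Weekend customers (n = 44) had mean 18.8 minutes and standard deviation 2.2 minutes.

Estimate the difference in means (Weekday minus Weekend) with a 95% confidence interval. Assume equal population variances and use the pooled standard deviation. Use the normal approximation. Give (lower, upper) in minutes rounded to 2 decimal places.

s_p = √[((n₁−1)s₁² + (n₂−1)s₂²)/(n₁+n₂−2)] = √[(194·2.3² + 43·2.2²)/237] = 2.2822.
SE = 2.2822·√(1/195 + 1/44) = 0.3809.
With z* = 1.960, margin = 1.960 × 0.3809 = 0.7466.
x̄₁ − x̄₂ = 22.3 − 18.8 = 3.5000; interval 3.5000 ± 0.7466 = (2.75, 4.25).

(2.75, 4.25)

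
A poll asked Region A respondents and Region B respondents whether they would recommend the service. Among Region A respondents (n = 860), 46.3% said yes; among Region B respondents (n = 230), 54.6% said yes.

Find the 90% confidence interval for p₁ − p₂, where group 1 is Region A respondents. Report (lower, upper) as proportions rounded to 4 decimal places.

(-0.1438, -0.0222)

The two standard errors are √(0.4630×0.5370/860) = 0.01700 and √(0.5460×0.4540/230) = 0.03283.
Because the samples are independent, SE_diff = √(0.01700² + 0.03283²) = 0.03697.
Using z* = 1.645 for 90%, ME = 1.645 × 0.03697 = 0.06082.
p̂₁ − p̂₂ = -0.0830; interval -0.0830 ± 0.06082 gives (-0.1438, -0.0222).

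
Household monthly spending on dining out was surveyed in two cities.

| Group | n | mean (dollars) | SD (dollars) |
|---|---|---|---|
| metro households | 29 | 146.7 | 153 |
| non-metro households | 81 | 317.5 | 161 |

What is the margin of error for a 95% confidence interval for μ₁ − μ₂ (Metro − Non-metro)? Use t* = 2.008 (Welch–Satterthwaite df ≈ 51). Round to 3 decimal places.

SE₁ = s₁/√n₁ = 153/√29 = 28.4114; SE₂ = 161/√81 = 17.8889.
Independent samples, unequal variances: SE_diff = √(SE₁² + SE₂²) = √(807.20764996 + 320.01274321) = 33.5741.
t* = 2.008, so margin of error = 2.008 × 33.5741 = 67.4168.

67.417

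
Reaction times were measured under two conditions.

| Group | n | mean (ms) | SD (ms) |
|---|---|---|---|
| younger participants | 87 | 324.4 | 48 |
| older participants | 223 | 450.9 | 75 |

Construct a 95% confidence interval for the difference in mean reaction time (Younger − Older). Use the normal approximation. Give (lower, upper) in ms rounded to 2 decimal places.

(-140.59, -112.41)

SE₁ = s₁/√n₁ = 48/√87 = 5.1461; SE₂ = 75/√223 = 5.0224.
Independent samples, unequal variances: SE_diff = √(SE₁² + SE₂²) = √(26.48234521 + 25.22450176) = 7.1907.
z* = 1.960, so margin of error = 1.960 × 7.1907 = 14.0938.
Difference in means = 324.4 − 450.9 = -126.5000.
-126.5000 ± 14.0938 → (-140.59, -112.41).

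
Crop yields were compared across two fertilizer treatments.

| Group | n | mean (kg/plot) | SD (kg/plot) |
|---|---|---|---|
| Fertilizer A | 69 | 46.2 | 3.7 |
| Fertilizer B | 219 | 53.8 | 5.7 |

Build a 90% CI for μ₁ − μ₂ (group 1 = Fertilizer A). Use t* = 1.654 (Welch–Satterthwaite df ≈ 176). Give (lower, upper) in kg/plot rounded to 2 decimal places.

Standard errors of each mean: 3.7/√69 = 0.4454 and 5.7/√219 = 0.3852.
SE(x̄₁ − x̄₂) = √(0.4454² + 0.3852²) = 0.5889 for independent samples with unequal variances.
With t* = 1.654, the margin is 1.654 × 0.5889 = 0.9740.
x̄₁ − x̄₂ = 46.2 − 53.8 = -7.6000; the interval is -7.6000 ± 0.9740 = (-8.57, -6.63).

(-8.57, -6.63)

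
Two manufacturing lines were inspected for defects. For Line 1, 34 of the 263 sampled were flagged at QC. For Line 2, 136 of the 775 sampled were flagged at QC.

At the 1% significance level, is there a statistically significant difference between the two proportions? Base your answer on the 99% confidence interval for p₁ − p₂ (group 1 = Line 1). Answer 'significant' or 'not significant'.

First, p̂₁ = 34/263 = 0.1293; p̂₂ = 136/775 = 0.1755.
The two standard errors are √(0.1293×0.8707/263) = 0.02069 and √(0.1755×0.8245/775) = 0.01366.
Because the samples are independent, SE_diff = √(0.02069² + 0.01366²) = 0.02479.
Using z* = 2.576 for 99%, ME = 2.576 × 0.02479 = 0.06386.
p̂₁ − p̂₂ = -0.0462; interval -0.0462 ± 0.06386 gives (-0.11006, 0.01766).
The interval (-0.11006, 0.01766) contains 0, so the difference is not significant.

not significant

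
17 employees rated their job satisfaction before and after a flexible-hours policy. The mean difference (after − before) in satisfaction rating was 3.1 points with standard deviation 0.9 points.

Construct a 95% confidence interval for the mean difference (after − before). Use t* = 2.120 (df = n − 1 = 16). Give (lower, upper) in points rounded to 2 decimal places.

This is a matched-pairs design, so SE = s_d/√n = 0.9/√17 = 0.2183.
Margin = 2.120 × 0.2183 = 0.4628; the interval is 3.1 ± 0.4628 = (2.64, 3.56).

(2.64, 3.56)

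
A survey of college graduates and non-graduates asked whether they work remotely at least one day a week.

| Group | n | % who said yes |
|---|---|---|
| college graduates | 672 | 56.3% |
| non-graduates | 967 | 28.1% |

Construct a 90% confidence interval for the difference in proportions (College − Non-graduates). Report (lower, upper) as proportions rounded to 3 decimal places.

Each SE is √(p̂(1−p̂)/n): √(0.5630·0.4370/672) = 0.01913 and √(0.2810·0.7190/967) = 0.01445.
SE(p̂₁ − p̂₂) = √(SE₁² + SE₂²) = √(0.0003659569 + 0.0002088025) = 0.02397, since the two samples are independent.
At 90% confidence z* = 1.645; margin = 1.645 × 0.02397 = 0.03943.
The difference is 0.5630 − 0.2810 = 0.2820, so the interval is 0.2820 ± 0.03943 = (0.243, 0.321).

(0.243, 0.321)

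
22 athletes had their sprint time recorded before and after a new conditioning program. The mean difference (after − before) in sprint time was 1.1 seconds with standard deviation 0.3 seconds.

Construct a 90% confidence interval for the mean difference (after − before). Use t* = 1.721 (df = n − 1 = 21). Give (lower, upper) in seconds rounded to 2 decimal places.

Paired design: SE = s_d/√n = 0.3/√22 = 0.0640.
t* = 1.721; margin of error = 1.721 × 0.0640 = 0.1101.
1.1 ± 0.1101 → (0.99, 1.21).

(0.99, 1.21)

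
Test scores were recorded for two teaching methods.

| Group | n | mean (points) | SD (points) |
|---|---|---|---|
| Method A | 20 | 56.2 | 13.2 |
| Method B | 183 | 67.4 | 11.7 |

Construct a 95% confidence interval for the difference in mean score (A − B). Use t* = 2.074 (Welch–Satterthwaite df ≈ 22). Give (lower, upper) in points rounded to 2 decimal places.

Standard errors of each mean: 13.2/√20 = 2.9516 and 11.7/√183 = 0.8649.
SE(x̄₁ − x̄₂) = √(2.9516² + 0.8649²) = 3.0757 for independent samples with unequal variances.
With t* = 2.074, the margin is 2.074 × 3.0757 = 6.3790.
x̄₁ − x̄₂ = 56.2 − 67.4 = -11.2000; the interval is -11.2000 ± 6.3790 = (-17.58, -4.82).

(-17.58, -4.82)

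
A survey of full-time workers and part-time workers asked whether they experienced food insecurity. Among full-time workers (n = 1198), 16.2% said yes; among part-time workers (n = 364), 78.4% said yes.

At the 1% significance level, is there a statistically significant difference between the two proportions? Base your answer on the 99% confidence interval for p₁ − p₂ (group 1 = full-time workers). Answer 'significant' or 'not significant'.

Each SE is √(p̂(1−p̂)/n): √(0.1620·0.8380/1198) = 0.01065 and √(0.7840·0.2160/364) = 0.02157.
SE(p̂₁ − p̂₂) = √(SE₁² + SE₂²) = √(0.0001134225 + 0.0004652649) = 0.02406, since the two samples are independent.
At 99% confidence z* = 2.576; margin = 2.576 × 0.02406 = 0.06198.
The difference is 0.1620 − 0.7840 = -0.6220, so the interval is -0.6220 ± 0.06198 = (-0.68398, -0.56002).
The interval (-0.68398, -0.56002) does not contain 0, so the difference is significant.

significant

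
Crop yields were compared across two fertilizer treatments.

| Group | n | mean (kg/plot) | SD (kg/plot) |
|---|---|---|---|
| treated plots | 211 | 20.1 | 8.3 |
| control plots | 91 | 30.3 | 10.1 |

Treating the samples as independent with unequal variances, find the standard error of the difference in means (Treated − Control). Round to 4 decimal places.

1.2031

Per-group SEs: s₁/√n₁ = 8.3/√211 = 0.5714, s₂/√n₂ = 10.1/√91 = 1.0588.
Unpooled SE of the difference: √(0.32649796 + 1.12105744) = 1.2031.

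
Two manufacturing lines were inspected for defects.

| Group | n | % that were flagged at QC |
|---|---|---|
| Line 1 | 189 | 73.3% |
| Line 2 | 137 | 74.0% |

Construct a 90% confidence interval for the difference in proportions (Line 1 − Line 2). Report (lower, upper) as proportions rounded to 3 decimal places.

(-0.088, 0.074)

The two standard errors are √(0.7330×0.2670/189) = 0.03218 and √(0.7400×0.2600/137) = 0.03748.
Because the samples are independent, SE_diff = √(0.03218² + 0.03748²) = 0.04940.
Using z* = 1.645 for 90%, ME = 1.645 × 0.04940 = 0.08126.
p̂₁ − p̂₂ = -0.0070; interval -0.0070 ± 0.08126 gives (-0.088, 0.074).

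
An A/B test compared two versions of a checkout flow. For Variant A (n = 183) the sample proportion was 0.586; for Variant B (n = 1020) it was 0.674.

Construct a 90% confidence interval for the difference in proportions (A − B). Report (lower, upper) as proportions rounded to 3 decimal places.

(-0.153, -0.023)

The two standard errors are √(0.5860×0.4140/183) = 0.03641 and √(0.6740×0.3260/1020) = 0.01468.
Because the samples are independent, SE_diff = √(0.03641² + 0.01468²) = 0.03926.
Using z* = 1.645 for 90%, ME = 1.645 × 0.03926 = 0.06458.
p̂₁ − p̂₂ = -0.0880; interval -0.0880 ± 0.06458 gives (-0.153, -0.023).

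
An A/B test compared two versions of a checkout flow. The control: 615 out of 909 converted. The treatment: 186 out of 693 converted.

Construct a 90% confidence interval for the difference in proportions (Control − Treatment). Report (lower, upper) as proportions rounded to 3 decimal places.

Sample proportions: 615/909 = 0.6766, 186/693 = 0.2684.
Each SE is √(p̂(1−p̂)/n): √(0.6766·0.3234/909) = 0.01552 and √(0.2684·0.7316/693) = 0.01683.
SE(p̂₁ − p̂₂) = √(SE₁² + SE₂²) = √(0.0002408704 + 0.0002832489) = 0.02289, since the two samples are independent.
At 90% confidence z* = 1.645; margin = 1.645 × 0.02289 = 0.03765.
The difference is 0.6766 − 0.2684 = 0.4082, so the interval is 0.4082 ± 0.03765 = (0.371, 0.446).

(0.371, 0.446)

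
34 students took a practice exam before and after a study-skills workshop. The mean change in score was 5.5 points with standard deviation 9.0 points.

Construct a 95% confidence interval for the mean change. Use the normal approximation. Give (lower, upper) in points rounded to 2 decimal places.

(2.47, 8.53)

Paired design: SE = s_d/√n = 9.0/√34 = 1.5435.
z* = 1.960; margin of error = 1.960 × 1.5435 = 3.0253.
5.5 ± 3.0253 → (2.47, 8.53).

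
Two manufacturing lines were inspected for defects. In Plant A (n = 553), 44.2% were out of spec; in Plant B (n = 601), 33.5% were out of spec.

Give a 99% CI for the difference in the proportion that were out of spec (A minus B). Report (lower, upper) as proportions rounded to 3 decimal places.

Each SE is √(p̂(1−p̂)/n): √(0.4420·0.5580/553) = 0.02112 and √(0.3350·0.6650/601) = 0.01925.
SE(p̂₁ − p̂₂) = √(SE₁² + SE₂²) = √(0.0004460544 + 0.0003705625) = 0.02858, since the two samples are independent.
At 99% confidence z* = 2.576; margin = 2.576 × 0.02858 = 0.07362.
The difference is 0.4420 − 0.3350 = 0.1070, so the interval is 0.1070 ± 0.07362 = (0.033, 0.181).

(0.033, 0.181)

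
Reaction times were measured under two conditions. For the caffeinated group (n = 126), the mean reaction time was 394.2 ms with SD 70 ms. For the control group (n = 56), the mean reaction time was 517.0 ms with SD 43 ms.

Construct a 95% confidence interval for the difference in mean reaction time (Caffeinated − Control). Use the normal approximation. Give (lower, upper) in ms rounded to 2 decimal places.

SE₁ = s₁/√n₁ = 70/√126 = 6.2361; SE₂ = 43/√56 = 5.7461.
Independent samples, unequal variances: SE_diff = √(SE₁² + SE₂²) = √(38.88894321 + 33.01766521) = 8.4798.
z* = 1.960, so margin of error = 1.960 × 8.4798 = 16.6204.
Difference in means = 394.2 − 517.0 = -122.8000.
-122.8000 ± 16.6204 → (-139.42, -106.18).

(-139.42, -106.18)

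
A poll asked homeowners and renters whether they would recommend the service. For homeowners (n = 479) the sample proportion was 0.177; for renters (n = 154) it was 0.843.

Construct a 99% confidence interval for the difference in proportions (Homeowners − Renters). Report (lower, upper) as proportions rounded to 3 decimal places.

(-0.754, -0.578)

The two standard errors are √(0.1770×0.8230/479) = 0.01744 and √(0.8430×0.1570/154) = 0.02932.
Because the samples are independent, SE_diff = √(0.01744² + 0.02932²) = 0.03411.
Using z* = 2.576 for 99%, ME = 2.576 × 0.03411 = 0.08787.
p̂₁ − p̂₂ = -0.6660; interval -0.6660 ± 0.08787 gives (-0.754, -0.578).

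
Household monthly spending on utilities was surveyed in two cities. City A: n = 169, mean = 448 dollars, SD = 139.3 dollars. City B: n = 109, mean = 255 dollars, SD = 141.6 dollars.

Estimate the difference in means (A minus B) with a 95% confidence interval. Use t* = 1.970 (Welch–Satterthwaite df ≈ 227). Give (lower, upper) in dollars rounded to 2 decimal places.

(158.95, 227.05)

Standard errors of each mean: 139.3/√169 = 10.7154 and 141.6/√109 = 13.5628.
SE(x̄₁ − x̄₂) = √(10.7154² + 13.5628²) = 17.2849 for independent samples with unequal variances.
With t* = 1.970, the margin is 1.970 × 17.2849 = 34.0513.
x̄₁ − x̄₂ = 448 − 255 = 193.0000; the interval is 193.0000 ± 34.0513 = (158.95, 227.05).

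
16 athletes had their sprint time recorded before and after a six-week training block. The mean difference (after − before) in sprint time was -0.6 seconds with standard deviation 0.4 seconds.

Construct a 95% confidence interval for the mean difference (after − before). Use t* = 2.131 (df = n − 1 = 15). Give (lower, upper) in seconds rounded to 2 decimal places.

Paired design: SE = s_d/√n = 0.4/√16 = 0.1000.
t* = 2.131; margin of error = 2.131 × 0.1000 = 0.2131.
-0.6 ± 0.2131 → (-0.81, -0.39).

(-0.81, -0.39)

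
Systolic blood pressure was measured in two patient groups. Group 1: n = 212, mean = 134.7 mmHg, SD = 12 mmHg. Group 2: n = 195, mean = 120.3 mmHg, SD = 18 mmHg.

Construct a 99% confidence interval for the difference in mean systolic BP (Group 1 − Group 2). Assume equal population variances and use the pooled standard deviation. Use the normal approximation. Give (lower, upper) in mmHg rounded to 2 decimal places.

(10.52, 18.28)

s_p = √[((n₁−1)s₁² + (n₂−1)s₂²)/(n₁+n₂−2)] = √[(211·12² + 194·18²)/405] = 15.1731.
SE = 15.1731·√(1/212 + 1/195) = 1.5055.
With z* = 2.576, margin = 2.576 × 1.5055 = 3.8782.
x̄₁ − x̄₂ = 134.7 − 120.3 = 14.4000; interval 14.4000 ± 3.8782 = (10.52, 18.28).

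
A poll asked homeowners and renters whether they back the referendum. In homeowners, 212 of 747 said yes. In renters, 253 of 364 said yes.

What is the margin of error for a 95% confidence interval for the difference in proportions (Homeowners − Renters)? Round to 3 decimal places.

Sample proportions: 212/747 = 0.2838, 253/364 = 0.6951.
Each SE is √(p̂(1−p̂)/n): √(0.2838·0.7162/747) = 0.01650 and √(0.6951·0.3049/364) = 0.02413.
SE(p̂₁ − p̂₂) = √(SE₁² + SE₂²) = √(0.00027225 + 0.0005822569) = 0.02923, since the two samples are independent.
At 95% confidence z* = 1.960; margin = 1.960 × 0.02923 = 0.05729.

0.057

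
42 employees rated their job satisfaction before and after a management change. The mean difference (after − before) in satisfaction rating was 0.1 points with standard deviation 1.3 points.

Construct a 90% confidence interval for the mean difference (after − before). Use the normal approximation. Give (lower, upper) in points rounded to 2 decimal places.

(-0.23, 0.43)

Paired design: SE = s_d/√n = 1.3/√42 = 0.2006.
z* = 1.645; margin of error = 1.645 × 0.2006 = 0.3300.
0.1 ± 0.3300 → (-0.23, 0.43).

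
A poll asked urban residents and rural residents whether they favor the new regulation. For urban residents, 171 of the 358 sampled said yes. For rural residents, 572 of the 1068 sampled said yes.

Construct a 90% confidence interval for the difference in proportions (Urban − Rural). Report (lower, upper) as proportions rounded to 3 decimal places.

p̂₁ = 171/358 = 0.4777 and p̂₂ = 572/1068 = 0.5356.
SE₁ = √(p̂₁(1−p̂₁)/n₁) = √(0.4777·0.5223/358) = 0.02640; SE₂ = √(0.5356·0.4644/1068) = 0.01526.
Independent samples: SE of the difference = √(SE₁² + SE₂²) = √(0.00069696 + 0.0002328676) = 0.03049.
z* for 90% confidence is 1.645, so the margin of error is 1.645 × 0.03049 = 0.05016.
Point estimate p̂₁ − p̂₂ = 0.4777 − 0.5356 = -0.0579.
-0.0579 ± 0.05016 → (-0.108, -0.008).

(-0.108, -0.008)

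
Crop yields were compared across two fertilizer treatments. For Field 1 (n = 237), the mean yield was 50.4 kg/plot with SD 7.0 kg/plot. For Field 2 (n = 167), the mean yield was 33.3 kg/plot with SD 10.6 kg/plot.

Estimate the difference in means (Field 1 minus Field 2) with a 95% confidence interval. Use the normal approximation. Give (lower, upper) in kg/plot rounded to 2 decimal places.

Per-group SEs: s₁/√n₁ = 7.0/√237 = 0.4547, s₂/√n₂ = 10.6/√167 = 0.8203.
Unpooled SE of the difference: √(0.20675209 + 0.67289209) = 0.9379.
Margin of error = z* · SE = 1.960 × 0.9379 = 1.8383.
x̄₁ − x̄₂ = 50.4 − 33.3 = 17.1000.
CI: 17.1000 ± 1.8383 = (15.26, 18.94).

(15.26, 18.94)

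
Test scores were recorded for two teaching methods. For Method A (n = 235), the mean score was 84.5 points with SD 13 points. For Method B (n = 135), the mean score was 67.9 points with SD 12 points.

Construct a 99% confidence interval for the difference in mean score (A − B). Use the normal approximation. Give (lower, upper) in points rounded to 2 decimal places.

(13.16, 20.04)

Standard errors of each mean: 13/√235 = 0.8480 and 12/√135 = 1.0328.
SE(x̄₁ − x̄₂) = √(0.8480² + 1.0328²) = 1.3363 for independent samples with unequal variances.
With z* = 2.576, the margin is 2.576 × 1.3363 = 3.4423.
x̄₁ − x̄₂ = 84.5 − 67.9 = 16.6000; the interval is 16.6000 ± 3.4423 = (13.16, 20.04).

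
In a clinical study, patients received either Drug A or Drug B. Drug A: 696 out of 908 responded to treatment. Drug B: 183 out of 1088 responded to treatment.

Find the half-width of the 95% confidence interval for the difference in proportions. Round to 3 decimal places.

0.035

First, p̂₁ = 696/908 = 0.7665; p̂₂ = 183/1088 = 0.1682.
The two standard errors are √(0.7665×0.2335/908) = 0.01404 and √(0.1682×0.8318/1088) = 0.01134.
Because the samples are independent, SE_diff = √(0.01404² + 0.01134²) = 0.01805.
Using z* = 1.960 for 95%, ME = 1.960 × 0.01805 = 0.03538.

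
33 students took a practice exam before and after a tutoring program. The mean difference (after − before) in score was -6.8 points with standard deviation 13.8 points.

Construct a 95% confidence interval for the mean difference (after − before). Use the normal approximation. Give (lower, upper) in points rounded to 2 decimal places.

This is a matched-pairs design, so SE = s_d/√n = 13.8/√33 = 2.4023.
Margin = 1.960 × 2.4023 = 4.7085; the interval is -6.8 ± 4.7085 = (-11.51, -2.09).

(-11.51, -2.09)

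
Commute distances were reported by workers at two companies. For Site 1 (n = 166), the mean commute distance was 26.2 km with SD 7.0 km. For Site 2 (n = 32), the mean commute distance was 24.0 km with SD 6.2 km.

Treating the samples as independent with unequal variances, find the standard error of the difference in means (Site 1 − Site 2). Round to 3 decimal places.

SE₁ = s₁/√n₁ = 7.0/√166 = 0.5433; SE₂ = 6.2/√32 = 1.0960.
Independent samples, unequal variances: SE_diff = √(SE₁² + SE₂²) = √(0.29517489 + 1.201216) = 1.2233.

1.223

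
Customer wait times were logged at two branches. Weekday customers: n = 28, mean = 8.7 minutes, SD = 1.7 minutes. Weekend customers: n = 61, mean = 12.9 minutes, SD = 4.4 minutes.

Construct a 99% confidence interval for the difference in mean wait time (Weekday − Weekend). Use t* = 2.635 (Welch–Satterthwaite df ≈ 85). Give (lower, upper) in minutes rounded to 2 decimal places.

(-5.91, -2.49)

SE₁ = s₁/√n₁ = 1.7/√28 = 0.3213; SE₂ = 4.4/√61 = 0.5634.
Independent samples, unequal variances: SE_diff = √(SE₁² + SE₂²) = √(0.10323369 + 0.31741956) = 0.6486.
t* = 2.635, so margin of error = 2.635 × 0.6486 = 1.7091.
Difference in means = 8.7 − 12.9 = -4.2000.
-4.2000 ± 1.7091 → (-5.91, -2.49).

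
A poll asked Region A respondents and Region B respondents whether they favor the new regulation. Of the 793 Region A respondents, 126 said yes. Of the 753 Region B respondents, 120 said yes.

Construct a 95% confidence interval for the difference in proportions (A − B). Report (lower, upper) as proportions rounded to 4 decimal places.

(-0.0370, 0.0360)

Sample proportions: 126/793 = 0.1589, 120/753 = 0.1594.
Each SE is √(p̂(1−p̂)/n): √(0.1589·0.8411/793) = 0.01298 and √(0.1594·0.8406/753) = 0.01334.
SE(p̂₁ − p̂₂) = √(SE₁² + SE₂²) = √(0.0001684804 + 0.0001779556) = 0.01861, since the two samples are independent.
At 95% confidence z* = 1.960; margin = 1.960 × 0.01861 = 0.03648.
The difference is 0.1589 − 0.1594 = -0.0005, so the interval is -0.0005 ± 0.03648 = (-0.0370, 0.0360).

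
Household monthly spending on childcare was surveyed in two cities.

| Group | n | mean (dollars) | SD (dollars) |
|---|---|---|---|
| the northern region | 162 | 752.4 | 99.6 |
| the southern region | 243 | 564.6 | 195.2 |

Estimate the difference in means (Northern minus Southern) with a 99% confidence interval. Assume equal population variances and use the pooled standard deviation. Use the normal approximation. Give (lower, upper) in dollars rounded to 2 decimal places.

(144.99, 230.61)

s_p = √[((n₁−1)s₁² + (n₂−1)s₂²)/(n₁+n₂−2)] = √[(161·99.6² + 242·195.2²)/403] = 163.8410.
SE = 163.8410·√(1/162 + 1/243) = 16.6184.
With z* = 2.576, margin = 2.576 × 16.6184 = 42.8090.
x̄₁ − x̄₂ = 752.4 − 564.6 = 187.8000; interval 187.8000 ± 42.8090 = (144.99, 230.61).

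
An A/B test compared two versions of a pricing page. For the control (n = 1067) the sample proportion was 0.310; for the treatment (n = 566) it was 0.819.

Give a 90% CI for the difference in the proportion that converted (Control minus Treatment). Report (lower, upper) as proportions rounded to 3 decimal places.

SE₁ = √(p̂₁(1−p̂₁)/n₁) = √(0.3100·0.6900/1067) = 0.01416; SE₂ = √(0.8190·0.1810/566) = 0.01618.
Independent samples: SE of the difference = √(SE₁² + SE₂²) = √(0.0002005056 + 0.0002617924) = 0.02150.
z* for 90% confidence is 1.645, so the margin of error is 1.645 × 0.02150 = 0.03537.
Point estimate p̂₁ − p̂₂ = 0.3100 − 0.8190 = -0.5090.
-0.5090 ± 0.03537 → (-0.544, -0.474).

(-0.544, -0.474)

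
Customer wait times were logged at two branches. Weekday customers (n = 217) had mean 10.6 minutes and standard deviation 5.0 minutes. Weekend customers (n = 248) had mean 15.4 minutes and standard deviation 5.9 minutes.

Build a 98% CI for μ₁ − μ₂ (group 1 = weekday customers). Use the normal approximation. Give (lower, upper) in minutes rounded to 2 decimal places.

(-5.98, -3.62)

Per-group SEs: s₁/√n₁ = 5.0/√217 = 0.3394, s₂/√n₂ = 5.9/√248 = 0.3747.
Unpooled SE of the difference: √(0.11519236 + 0.14040009) = 0.5056.
Margin of error = z* · SE = 2.326 × 0.5056 = 1.1760.
x̄₁ − x̄₂ = 10.6 − 15.4 = -4.8000.
CI: -4.8000 ± 1.1760 = (-5.98, -3.62).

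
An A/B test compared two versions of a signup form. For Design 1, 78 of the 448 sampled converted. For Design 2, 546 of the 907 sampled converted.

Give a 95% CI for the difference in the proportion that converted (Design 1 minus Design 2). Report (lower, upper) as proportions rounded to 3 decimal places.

(-0.475, -0.380)

Sample proportions: 78/448 = 0.1741, 546/907 = 0.6020.
Each SE is √(p̂(1−p̂)/n): √(0.1741·0.8259/448) = 0.01792 and √(0.6020·0.3980/907) = 0.01625.
SE(p̂₁ − p̂₂) = √(SE₁² + SE₂²) = √(0.0003211264 + 0.0002640625) = 0.02419, since the two samples are independent.
At 95% confidence z* = 1.960; margin = 1.960 × 0.02419 = 0.04741.
The difference is 0.1741 − 0.6020 = -0.4279, so the interval is -0.4279 ± 0.04741 = (-0.475, -0.380).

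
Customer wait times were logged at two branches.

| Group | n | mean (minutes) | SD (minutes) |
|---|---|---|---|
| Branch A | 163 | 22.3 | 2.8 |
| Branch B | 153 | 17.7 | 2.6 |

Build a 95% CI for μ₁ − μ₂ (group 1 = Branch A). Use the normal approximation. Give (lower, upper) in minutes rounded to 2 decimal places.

(4.00, 5.20)

Per-group SEs: s₁/√n₁ = 2.8/√163 = 0.2193, s₂/√n₂ = 2.6/√153 = 0.2102.
Unpooled SE of the difference: √(0.04809249 + 0.04418404) = 0.3038.
Margin of error = z* · SE = 1.960 × 0.3038 = 0.5954.
x̄₁ − x̄₂ = 22.3 − 17.7 = 4.6000.
CI: 4.6000 ± 0.5954 = (4.00, 5.20).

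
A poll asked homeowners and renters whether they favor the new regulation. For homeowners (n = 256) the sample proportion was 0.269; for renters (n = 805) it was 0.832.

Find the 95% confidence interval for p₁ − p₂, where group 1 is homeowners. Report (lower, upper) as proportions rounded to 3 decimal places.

Each SE is √(p̂(1−p̂)/n): √(0.2690·0.7310/256) = 0.02771 and √(0.8320·0.1680/805) = 0.01318.
SE(p̂₁ − p̂₂) = √(SE₁² + SE₂²) = √(0.0007678441 + 0.0001737124) = 0.03068, since the two samples are independent.
At 95% confidence z* = 1.960; margin = 1.960 × 0.03068 = 0.06013.
The difference is 0.2690 − 0.8320 = -0.5630, so the interval is -0.5630 ± 0.06013 = (-0.623, -0.503).

(-0.623, -0.503)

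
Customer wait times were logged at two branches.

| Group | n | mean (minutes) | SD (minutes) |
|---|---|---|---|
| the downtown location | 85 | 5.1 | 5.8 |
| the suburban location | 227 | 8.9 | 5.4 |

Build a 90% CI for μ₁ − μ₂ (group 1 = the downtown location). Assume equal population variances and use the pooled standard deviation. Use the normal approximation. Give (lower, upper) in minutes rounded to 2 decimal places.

(-4.95, -2.65)

s_p = √[((n₁−1)s₁² + (n₂−1)s₂²)/(n₁+n₂−2)] = √[(84·5.8² + 226·5.4²)/310] = 5.5113.
SE = 5.5113·√(1/85 + 1/227) = 0.7008.
With z* = 1.645, margin = 1.645 × 0.7008 = 1.1528.
x̄₁ − x̄₂ = 5.1 − 8.9 = -3.8000; interval -3.8000 ± 1.1528 = (-4.95, -2.65).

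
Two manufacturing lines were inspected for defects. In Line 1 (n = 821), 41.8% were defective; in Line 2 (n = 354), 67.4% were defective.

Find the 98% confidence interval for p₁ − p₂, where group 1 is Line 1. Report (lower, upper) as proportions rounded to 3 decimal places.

(-0.326, -0.186)

Each SE is √(p̂(1−p̂)/n): √(0.4180·0.5820/821) = 0.01721 and √(0.6740·0.3260/354) = 0.02491.
SE(p̂₁ − p̂₂) = √(SE₁² + SE₂²) = √(0.0002961841 + 0.0006205081) = 0.03028, since the two samples are independent.
At 98% confidence z* = 2.326; margin = 2.326 × 0.03028 = 0.07043.
The difference is 0.4180 − 0.6740 = -0.2560, so the interval is -0.2560 ± 0.07043 = (-0.326, -0.186).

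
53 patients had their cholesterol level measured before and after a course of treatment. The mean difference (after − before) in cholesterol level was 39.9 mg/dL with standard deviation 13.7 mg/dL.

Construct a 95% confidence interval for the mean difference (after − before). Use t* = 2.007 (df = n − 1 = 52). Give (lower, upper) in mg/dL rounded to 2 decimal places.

This is a matched-pairs design, so SE = s_d/√n = 13.7/√53 = 1.8818.
Margin = 2.007 × 1.8818 = 3.7768; the interval is 39.9 ± 3.7768 = (36.12, 43.68).

(36.12, 43.68)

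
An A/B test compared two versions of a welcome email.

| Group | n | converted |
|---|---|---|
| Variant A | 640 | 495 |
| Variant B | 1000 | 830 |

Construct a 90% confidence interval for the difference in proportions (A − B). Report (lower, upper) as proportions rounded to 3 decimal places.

Sample proportions: 495/640 = 0.7734, 830/1000 = 0.8300.
Each SE is √(p̂(1−p̂)/n): √(0.7734·0.2266/640) = 0.01655 and √(0.8300·0.1700/1000) = 0.01188.
SE(p̂₁ − p̂₂) = √(SE₁² + SE₂²) = √(0.0002739025 + 0.0001411344) = 0.02037, since the two samples are independent.
At 90% confidence z* = 1.645; margin = 1.645 × 0.02037 = 0.03351.
The difference is 0.7734 − 0.8300 = -0.0566, so the interval is -0.0566 ± 0.03351 = (-0.090, -0.023).

(-0.090, -0.023)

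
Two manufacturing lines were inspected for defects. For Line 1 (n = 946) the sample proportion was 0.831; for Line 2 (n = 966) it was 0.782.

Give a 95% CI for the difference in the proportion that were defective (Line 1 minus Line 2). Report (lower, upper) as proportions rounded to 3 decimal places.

(0.014, 0.084)

SE₁ = √(p̂₁(1−p̂₁)/n₁) = √(0.8310·0.1690/946) = 0.01218; SE₂ = √(0.7820·0.2180/966) = 0.01328.
Independent samples: SE of the difference = √(SE₁² + SE₂²) = √(0.0001483524 + 0.0001763584) = 0.01802.
z* for 95% confidence is 1.960, so the margin of error is 1.960 × 0.01802 = 0.03532.
Point estimate p̂₁ − p̂₂ = 0.8310 − 0.7820 = 0.0490.
0.0490 ± 0.03532 → (0.014, 0.084).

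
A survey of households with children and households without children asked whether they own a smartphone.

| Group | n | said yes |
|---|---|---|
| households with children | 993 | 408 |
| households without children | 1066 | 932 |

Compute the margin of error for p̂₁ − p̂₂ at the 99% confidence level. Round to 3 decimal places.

p̂₁ = 408/993 = 0.4109 and p̂₂ = 932/1066 = 0.8743.
SE₁ = √(p̂₁(1−p̂₁)/n₁) = √(0.4109·0.5891/993) = 0.01561; SE₂ = √(0.8743·0.1257/1066) = 0.01015.
Independent samples: SE of the difference = √(SE₁² + SE₂²) = √(0.0002436721 + 0.0001030225) = 0.01862.
z* for 99% confidence is 2.576, so the margin of error is 2.576 × 0.01862 = 0.04797.

0.048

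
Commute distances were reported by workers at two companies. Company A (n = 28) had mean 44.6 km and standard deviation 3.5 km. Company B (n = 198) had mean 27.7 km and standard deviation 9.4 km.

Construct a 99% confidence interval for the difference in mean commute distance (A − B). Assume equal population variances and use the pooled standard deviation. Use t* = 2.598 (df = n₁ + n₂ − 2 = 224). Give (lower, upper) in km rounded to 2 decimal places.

(12.23, 21.57)

Pooled variance s_p² = [27·3.5² + 197·9.4²] / (28+198−2) = 79.1860, so s_p = 8.8987.
SE_diff = s_p·√(1/n₁ + 1/n₂) = 8.8987·√(1/28 + 1/198) = 1.7967.
t* = 2.598; margin = 2.598 × 1.7967 = 4.6678.
Difference = 44.6 − 27.7 = 16.9000.
16.9000 ± 4.6678 → (12.23, 21.57).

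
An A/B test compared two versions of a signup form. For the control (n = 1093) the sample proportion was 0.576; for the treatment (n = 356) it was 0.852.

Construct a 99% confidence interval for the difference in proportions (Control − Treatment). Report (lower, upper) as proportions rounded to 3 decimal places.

(-0.338, -0.214)

The two standard errors are √(0.5760×0.4240/1093) = 0.01495 and √(0.8520×0.1480/356) = 0.01882.
Because the samples are independent, SE_diff = √(0.01495² + 0.01882²) = 0.02404.
Using z* = 2.576 for 99%, ME = 2.576 × 0.02404 = 0.06193.
p̂₁ − p̂₂ = -0.2760; interval -0.2760 ± 0.06193 gives (-0.338, -0.214).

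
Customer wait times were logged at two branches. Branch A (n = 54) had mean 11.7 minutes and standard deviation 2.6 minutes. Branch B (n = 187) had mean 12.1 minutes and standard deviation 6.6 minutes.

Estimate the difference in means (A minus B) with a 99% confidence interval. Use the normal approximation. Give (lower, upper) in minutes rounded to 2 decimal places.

SE₁ = s₁/√n₁ = 2.6/√54 = 0.3538; SE₂ = 6.6/√187 = 0.4826.
Independent samples, unequal variances: SE_diff = √(SE₁² + SE₂²) = √(0.12517444 + 0.23290276) = 0.5984.
z* = 2.576, so margin of error = 2.576 × 0.5984 = 1.5415.
Difference in means = 11.7 − 12.1 = -0.4000.
-0.4000 ± 1.5415 → (-1.94, 1.14).

(-1.94, 1.14)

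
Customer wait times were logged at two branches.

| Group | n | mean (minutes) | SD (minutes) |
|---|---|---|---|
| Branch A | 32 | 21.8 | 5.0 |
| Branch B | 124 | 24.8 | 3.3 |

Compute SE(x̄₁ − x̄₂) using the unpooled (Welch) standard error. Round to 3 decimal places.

Standard errors of each mean: 5.0/√32 = 0.8839 and 3.3/√124 = 0.2963.
SE(x̄₁ − x̄₂) = √(0.8839² + 0.2963²) = 0.9322 for independent samples with unequal variances.

0.932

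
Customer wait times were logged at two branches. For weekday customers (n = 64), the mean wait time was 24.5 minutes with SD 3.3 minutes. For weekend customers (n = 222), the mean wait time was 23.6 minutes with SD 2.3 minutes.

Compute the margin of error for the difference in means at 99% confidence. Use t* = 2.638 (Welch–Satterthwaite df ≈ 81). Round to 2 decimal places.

1.16

Per-group SEs: s₁/√n₁ = 3.3/√64 = 0.4125, s₂/√n₂ = 2.3/√222 = 0.1544.
Unpooled SE of the difference: √(0.17015625 + 0.02383936) = 0.4404.
Margin of error = t* · SE = 2.638 × 0.4404 = 1.1618.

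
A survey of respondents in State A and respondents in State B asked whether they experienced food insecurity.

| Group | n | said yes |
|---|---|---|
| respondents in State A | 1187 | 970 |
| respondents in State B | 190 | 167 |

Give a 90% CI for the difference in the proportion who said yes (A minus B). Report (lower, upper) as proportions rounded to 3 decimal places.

(-0.105, -0.019)

First, p̂₁ = 970/1187 = 0.8172; p̂₂ = 167/190 = 0.8789.
The two standard errors are √(0.8172×0.1828/1187) = 0.01122 and √(0.8789×0.1211/190) = 0.02367.
Because the samples are independent, SE_diff = √(0.01122² + 0.02367²) = 0.02619.
Using z* = 1.645 for 90%, ME = 1.645 × 0.02619 = 0.04308.
p̂₁ − p̂₂ = -0.0617; interval -0.0617 ± 0.04308 gives (-0.105, -0.019).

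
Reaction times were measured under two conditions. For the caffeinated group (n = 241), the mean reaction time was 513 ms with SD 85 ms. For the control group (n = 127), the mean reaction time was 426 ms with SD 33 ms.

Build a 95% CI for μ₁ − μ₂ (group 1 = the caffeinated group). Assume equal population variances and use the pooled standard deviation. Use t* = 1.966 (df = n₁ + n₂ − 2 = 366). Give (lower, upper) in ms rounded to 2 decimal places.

(71.59, 102.41)

Pooled variance s_p² = [240·85² + 126·33²] / (241+127−2) = 5112.6066, so s_p = 71.5025.
SE_diff = s_p·√(1/n₁ + 1/n₂) = 71.5025·√(1/241 + 1/127) = 7.8403.
t* = 1.966; margin = 1.966 × 7.8403 = 15.4140.
Difference = 513 − 426 = 87.0000.
87.0000 ± 15.4140 → (71.59, 102.41).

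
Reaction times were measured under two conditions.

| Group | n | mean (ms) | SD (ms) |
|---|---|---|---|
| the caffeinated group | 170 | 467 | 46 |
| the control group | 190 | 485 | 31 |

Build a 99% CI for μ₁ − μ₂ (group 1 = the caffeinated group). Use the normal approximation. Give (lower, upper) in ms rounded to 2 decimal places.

Per-group SEs: s₁/√n₁ = 46/√170 = 3.5280, s₂/√n₂ = 31/√190 = 2.2490.
Unpooled SE of the difference: √(12.446784 + 5.058001) = 4.1839.
Margin of error = z* · SE = 2.576 × 4.1839 = 10.7777.
x̄₁ − x̄₂ = 467 − 485 = -18.0000.
CI: -18.0000 ± 10.7777 = (-28.78, -7.22).

(-28.78, -7.22)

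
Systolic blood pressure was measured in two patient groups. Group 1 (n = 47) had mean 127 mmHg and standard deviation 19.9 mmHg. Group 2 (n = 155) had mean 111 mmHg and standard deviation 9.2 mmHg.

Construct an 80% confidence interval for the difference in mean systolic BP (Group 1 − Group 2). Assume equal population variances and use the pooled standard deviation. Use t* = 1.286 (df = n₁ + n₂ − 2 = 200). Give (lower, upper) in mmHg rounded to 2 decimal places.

(13.32, 18.68)

s_p = √[((n₁−1)s₁² + (n₂−1)s₂²)/(n₁+n₂−2)] = √[(46·19.9² + 154·9.2²)/200] = 12.5002.
SE = 12.5002·√(1/47 + 1/155) = 2.0815.
With t* = 1.286, margin = 1.286 × 2.0815 = 2.6768.
x̄₁ − x̄₂ = 127 − 111 = 16.0000; interval 16.0000 ± 2.6768 = (13.32, 18.68).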